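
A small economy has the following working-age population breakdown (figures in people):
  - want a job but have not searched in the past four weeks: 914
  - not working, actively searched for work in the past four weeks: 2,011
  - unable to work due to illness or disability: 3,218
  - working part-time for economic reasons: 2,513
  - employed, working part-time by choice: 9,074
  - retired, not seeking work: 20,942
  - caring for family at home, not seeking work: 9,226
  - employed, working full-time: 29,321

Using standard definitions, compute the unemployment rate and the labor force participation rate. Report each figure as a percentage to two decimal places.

Employed = 2,513 + 9,074 + 29,321 = 40,908 (anyone who worked, including part-time for economic reasons, counts as employed).
Unemployed = 2,011.
Labor force = 40,908 + 2,011 = 42,919.
Not in labor force = 914 + 3,218 + 20,942 + 9,226 = 34,300 (those not working and not actively searching are outside the labor force — including those who want a job but have given up searching).
Civilian working-age population = 42,919 + 34,300 = 77,219.
Unemployment rate = 2,011 / 42,919 = 4.69%.
Labor force participation rate = 42,919 / 77,219 = 55.58%.

Unemployment rate ≈ 4.69%; labor force participation rate ≈ 55.58%.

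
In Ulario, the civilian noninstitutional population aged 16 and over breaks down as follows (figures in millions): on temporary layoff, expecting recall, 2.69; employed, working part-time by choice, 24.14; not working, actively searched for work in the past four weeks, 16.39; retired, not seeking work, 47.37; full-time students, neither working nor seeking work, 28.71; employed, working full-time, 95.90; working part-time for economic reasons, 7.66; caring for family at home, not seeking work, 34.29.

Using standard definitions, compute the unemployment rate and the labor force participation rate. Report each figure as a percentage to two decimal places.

Unemployment rate ≈ 13.00%; labor force participation rate ≈ 57.08%.

Employed = 24.14 + 95.90 + 7.66 = 127.70 million (anyone who worked, including part-time for economic reasons, counts as employed).
Unemployed = 2.69 + 16.39 = 19.08 million (jobless and actively searching, or on temporary layoff).
Labor force = 127.70 + 19.08 = 146.78 million.
Not in labor force = 47.37 + 28.71 + 34.29 = 110.37 million (those not working and not actively searching are outside the labor force).
Civilian working-age population = 146.78 + 110.37 = 257.15 million.
Unemployment rate = 19.08 / 146.78 = 13.00%.
Labor force participation rate = 146.78 / 257.15 = 57.08%.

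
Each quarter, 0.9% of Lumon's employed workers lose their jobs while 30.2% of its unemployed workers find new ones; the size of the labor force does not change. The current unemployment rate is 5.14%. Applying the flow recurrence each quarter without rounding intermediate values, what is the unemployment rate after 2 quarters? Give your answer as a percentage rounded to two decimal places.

Unemployment rate after two quarters ≈ 3.96%.

With a fixed labor force, u_{t+1} = u_t + s·(1−u_t) − f·u_t = u_t·(1−s−f) + s.
Here 1−s−f = 0.689 and s = 0.009.
u_1 = 0.051400 × 0.689 + 0.009 = 0.044415.
u_2 = 0.044415 × 0.689 + 0.009 = 0.039602.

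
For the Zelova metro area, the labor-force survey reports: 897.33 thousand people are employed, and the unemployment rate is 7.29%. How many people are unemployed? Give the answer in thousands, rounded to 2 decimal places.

Let U be the number unemployed. The labor force is E + U, and U/(E+U) = 0.0729.
So U = 0.0729 × 897.33 / (1 − 0.0729) = 65.4154 / 0.9271 ≈ 70.56 thousand.

About 70.56 thousand are unemployed.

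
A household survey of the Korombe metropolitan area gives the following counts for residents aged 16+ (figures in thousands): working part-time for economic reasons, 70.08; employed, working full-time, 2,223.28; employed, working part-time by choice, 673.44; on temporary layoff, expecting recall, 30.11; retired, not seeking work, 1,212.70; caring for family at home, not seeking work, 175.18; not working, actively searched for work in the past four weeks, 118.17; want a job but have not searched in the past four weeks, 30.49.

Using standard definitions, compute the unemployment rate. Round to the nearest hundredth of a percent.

Employed = 70.08 + 2,223.28 + 673.44 = 2,966.80 thousand (anyone who worked, including part-time for economic reasons, counts as employed).
Unemployed = 30.11 + 118.17 = 148.28 thousand (jobless and actively searching, or on temporary layoff).
Labor force = 2,966.80 + 148.28 = 3,115.08 thousand.
Unemployment rate = 148.28 / 3,115.08 = 4.76%.

Unemployment rate ≈ 4.76%.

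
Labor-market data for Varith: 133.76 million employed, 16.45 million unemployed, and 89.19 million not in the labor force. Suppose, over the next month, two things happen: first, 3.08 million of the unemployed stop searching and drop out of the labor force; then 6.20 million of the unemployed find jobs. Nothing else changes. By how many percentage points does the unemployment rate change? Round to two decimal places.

The unemployment rate changes by −6.08 percentage points.

Initially, labor force = 133.76 + 16.45 = 150.21 million, so u = 16.45/150.21 = 10.95%.
After the first change, unemployed and labor force both fall by 3.08 → E = 133.76, U = 13.37, labor force = 147.13 million.
After the second change, unemployed falls and employed rises by 6.20; labor force unchanged → E = 139.96, U = 7.17, labor force = 147.13 million.
New unemployment rate = 7.17 / 147.13 = 4.87%.
Change = 4.87% − 10.95% = −6.08 percentage points.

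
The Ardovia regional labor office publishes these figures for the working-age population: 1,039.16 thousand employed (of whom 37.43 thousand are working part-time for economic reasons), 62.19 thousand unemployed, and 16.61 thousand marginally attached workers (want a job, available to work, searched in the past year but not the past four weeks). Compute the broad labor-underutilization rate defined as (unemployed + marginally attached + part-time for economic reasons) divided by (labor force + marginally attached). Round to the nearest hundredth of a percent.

Labor force = 1,039.16 + 62.19 = 1,101.35 thousand.
Numerator = 62.19 + 16.61 + 37.43 = 116.23 thousand.
Denominator = 1,101.35 + 16.61 = 1,117.96 thousand.
Broad rate = 116.23 / 1,117.96 = 10.40%.

Broad underutilization rate ≈ 10.40%.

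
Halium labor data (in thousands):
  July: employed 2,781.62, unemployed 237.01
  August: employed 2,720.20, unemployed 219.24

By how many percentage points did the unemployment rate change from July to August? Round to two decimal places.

The unemployment rate changed by −0.39 percentage points.

July: labor force = 2,781.62 + 237.01 = 3,018.63; u = 237.01/3,018.63 = 7.85%.
August: labor force = 2,720.20 + 219.24 = 2,939.44; u = 219.24/2,939.44 = 7.46%.
Change = 7.46% − 7.85% = −0.39 pp.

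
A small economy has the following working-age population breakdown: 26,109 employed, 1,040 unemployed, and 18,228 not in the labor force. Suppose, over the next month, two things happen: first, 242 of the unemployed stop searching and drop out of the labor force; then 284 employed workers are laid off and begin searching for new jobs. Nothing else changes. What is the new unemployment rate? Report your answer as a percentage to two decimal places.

Initially, labor force = 26,109 + 1,040 = 27,149, so u = 1,040/27,149 = 3.83%.
After the first change, unemployed and labor force both fall by 242 → E = 26,109, U = 798, labor force = 26,907.
After the second change, employed falls and unemployed rises by 284; labor force unchanged → E = 25,825, U = 1,082, labor force = 26,907.
New unemployment rate = 1,082 / 26,907 = 4.02%.

New unemployment rate ≈ 4.02%.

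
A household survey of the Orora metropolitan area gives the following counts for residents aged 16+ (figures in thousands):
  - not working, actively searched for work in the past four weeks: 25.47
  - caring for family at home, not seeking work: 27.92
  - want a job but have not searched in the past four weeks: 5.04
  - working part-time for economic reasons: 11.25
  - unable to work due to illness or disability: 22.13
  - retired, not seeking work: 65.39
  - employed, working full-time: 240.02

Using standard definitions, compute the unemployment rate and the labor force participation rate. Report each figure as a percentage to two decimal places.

Employed = 11.25 + 240.02 = 251.27 thousand (anyone who worked, including part-time for economic reasons, counts as employed).
Unemployed = 25.47 thousand.
Labor force = 251.27 + 25.47 = 276.74 thousand.
Not in labor force = 27.92 + 5.04 + 22.13 + 65.39 = 120.48 thousand (those not working and not actively searching are outside the labor force — including those who want a job but have given up searching).
Civilian working-age population = 276.74 + 120.48 = 397.22 thousand.
Unemployment rate = 25.47 / 276.74 = 9.20%.
Labor force participation rate = 276.74 / 397.22 = 69.67%.

Unemployment rate ≈ 9.20%; labor force participation rate ≈ 69.67%.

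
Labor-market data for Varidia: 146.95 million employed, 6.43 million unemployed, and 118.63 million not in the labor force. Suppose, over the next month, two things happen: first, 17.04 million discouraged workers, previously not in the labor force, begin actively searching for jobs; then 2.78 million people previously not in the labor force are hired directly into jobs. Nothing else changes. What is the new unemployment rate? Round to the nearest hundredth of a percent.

New unemployment rate ≈ 13.55%.

Initially, labor force = 146.95 + 6.43 = 153.38 million, so u = 6.43/153.38 = 4.19%.
After the first change, unemployed and labor force both rise by 17.04 → E = 146.95, U = 23.47, labor force = 170.42 million.
After the second change, employed and labor force both rise by 2.78; unemployed unchanged → E = 149.73, U = 23.47, labor force = 173.20 million.
New unemployment rate = 23.47 / 173.20 = 13.55%.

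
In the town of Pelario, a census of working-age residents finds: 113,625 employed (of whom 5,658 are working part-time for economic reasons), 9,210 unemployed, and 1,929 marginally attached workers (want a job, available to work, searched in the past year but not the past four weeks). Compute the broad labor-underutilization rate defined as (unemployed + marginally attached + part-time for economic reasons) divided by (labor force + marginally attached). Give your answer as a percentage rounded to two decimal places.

Labor force = 113,625 + 9,210 = 122,835.
Numerator = 9,210 + 1,929 + 5,658 = 16,797.
Denominator = 122,835 + 1,929 = 124,764.
Broad rate = 16,797 / 124,764 = 13.46%.

Broad underutilization rate ≈ 13.46%.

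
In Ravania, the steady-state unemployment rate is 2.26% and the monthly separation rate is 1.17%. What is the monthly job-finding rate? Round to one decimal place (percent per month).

From u* = s/(s+f): f = s·(1−u)/u.
f = 1.17 × (1 − 0.0226) / 0.0226 = 1.1436 / 0.0226 ≈ 50.6% per month.

Job-finding rate ≈ 50.6% per month.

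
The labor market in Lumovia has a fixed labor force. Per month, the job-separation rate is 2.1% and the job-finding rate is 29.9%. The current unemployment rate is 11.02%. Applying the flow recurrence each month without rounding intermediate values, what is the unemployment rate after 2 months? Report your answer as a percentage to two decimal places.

Unemployment rate after two months ≈ 8.62%.

With a fixed labor force, u_{t+1} = u_t + s·(1−u_t) − f·u_t = u_t·(1−s−f) + s.
Here 1−s−f = 0.680 and s = 0.021.
u_1 = 0.110200 × 0.680 + 0.021 = 0.095936.
u_2 = 0.095936 × 0.680 + 0.021 = 0.086236.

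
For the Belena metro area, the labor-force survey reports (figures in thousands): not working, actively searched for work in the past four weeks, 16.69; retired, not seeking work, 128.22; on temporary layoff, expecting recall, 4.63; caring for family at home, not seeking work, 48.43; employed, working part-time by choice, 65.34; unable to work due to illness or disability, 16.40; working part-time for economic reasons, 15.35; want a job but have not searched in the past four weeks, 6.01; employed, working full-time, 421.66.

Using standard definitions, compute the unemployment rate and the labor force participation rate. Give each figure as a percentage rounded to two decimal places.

Employed = 65.34 + 15.35 + 421.66 = 502.35 thousand (anyone who worked, including part-time for economic reasons, counts as employed).
Unemployed = 16.69 + 4.63 = 21.32 thousand (jobless and actively searching, or on temporary layoff).
Labor force = 502.35 + 21.32 = 523.67 thousand.
Not in labor force = 128.22 + 48.43 + 16.40 + 6.01 = 199.06 thousand (those not working and not actively searching are outside the labor force — including those who want a job but have given up searching).
Civilian working-age population = 523.67 + 199.06 = 722.73 thousand.
Unemployment rate = 21.32 / 523.67 = 4.07%.
Labor force participation rate = 523.67 / 722.73 = 72.46%.

Unemployment rate ≈ 4.07%; labor force participation rate ≈ 72.46%.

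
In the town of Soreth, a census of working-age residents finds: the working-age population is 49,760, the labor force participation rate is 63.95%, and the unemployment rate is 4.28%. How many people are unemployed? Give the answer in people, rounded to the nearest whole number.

About 1,362 are unemployed.

Labor force = 0.6395 × 49,760 = 31,822.
Unemployed = 0.0428 × 31,822 ≈ 1,362.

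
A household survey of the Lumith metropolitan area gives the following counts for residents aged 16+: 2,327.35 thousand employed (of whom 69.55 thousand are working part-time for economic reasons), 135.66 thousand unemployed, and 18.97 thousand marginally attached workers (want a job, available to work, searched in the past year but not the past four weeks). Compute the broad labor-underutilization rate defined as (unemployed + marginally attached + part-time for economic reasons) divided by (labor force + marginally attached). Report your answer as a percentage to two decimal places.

Broad underutilization rate ≈ 9.03%.

Labor force = 2,327.35 + 135.66 = 2,463.01 thousand.
Numerator = 135.66 + 18.97 + 69.55 = 224.18 thousand.
Denominator = 2,463.01 + 18.97 = 2,481.98 thousand.
Broad rate = 224.18 / 2,481.98 = 9.03%.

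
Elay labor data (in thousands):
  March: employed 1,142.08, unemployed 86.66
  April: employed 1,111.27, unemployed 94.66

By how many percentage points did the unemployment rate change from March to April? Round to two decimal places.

March: labor force = 1,142.08 + 86.66 = 1,228.74; u = 86.66/1,228.74 = 7.05%.
April: labor force = 1,111.27 + 94.66 = 1,205.93; u = 94.66/1,205.93 = 7.85%.
Change = 7.85% − 7.05% = +0.80 pp.

The unemployment rate changed by +0.80 percentage points.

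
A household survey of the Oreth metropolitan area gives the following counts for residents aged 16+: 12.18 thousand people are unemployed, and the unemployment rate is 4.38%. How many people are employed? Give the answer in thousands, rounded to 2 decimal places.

Labor force = U / u = 12.18 / 0.0438 ≈ 278.08 thousand.
Employed = labor force − unemployed = 278.08 − 12.18 = 265.90 thousand.

About 265.90 thousand are employed.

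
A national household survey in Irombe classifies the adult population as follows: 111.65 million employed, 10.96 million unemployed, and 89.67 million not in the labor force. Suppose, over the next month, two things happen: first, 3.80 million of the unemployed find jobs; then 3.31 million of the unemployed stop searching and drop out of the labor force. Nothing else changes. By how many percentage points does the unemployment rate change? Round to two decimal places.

The unemployment rate changes by −5.71 percentage points.

Initially, labor force = 111.65 + 10.96 = 122.61 million, so u = 10.96/122.61 = 8.94%.
After the first change, unemployed falls and employed rises by 3.80; labor force unchanged → E = 115.45, U = 7.16, labor force = 122.61 million.
After the second change, unemployed and labor force both fall by 3.31 → E = 115.45, U = 3.85, labor force = 119.30 million.
New unemployment rate = 3.85 / 119.30 = 3.23%.
Change = 3.23% − 8.94% = −5.71 percentage points.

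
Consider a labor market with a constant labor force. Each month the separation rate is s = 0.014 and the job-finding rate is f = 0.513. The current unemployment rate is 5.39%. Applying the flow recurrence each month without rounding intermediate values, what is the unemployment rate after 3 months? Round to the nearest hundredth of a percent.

With a fixed labor force, u_{t+1} = u_t + s·(1−u_t) − f·u_t = u_t·(1−s−f) + s.
Here 1−s−f = 0.473 and s = 0.014.
u_1 = 0.053900 × 0.473 + 0.014 = 0.039495.
u_2 = 0.039495 × 0.473 + 0.014 = 0.032681.
u_3 = 0.032681 × 0.473 + 0.014 = 0.029458.

Unemployment rate after three months ≈ 2.95%.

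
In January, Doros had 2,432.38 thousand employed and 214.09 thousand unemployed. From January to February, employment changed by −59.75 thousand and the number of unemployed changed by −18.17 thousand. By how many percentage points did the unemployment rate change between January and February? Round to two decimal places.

The unemployment rate changed by −0.46 percentage points.

January: labor force = 2,432.38 + 214.09 = 2,646.47; u = 214.09/2,646.47 = 8.09%.
February: labor force = 2,372.63 + 195.92 = 2,568.55; u = 195.92/2,568.55 = 7.63%.
Change = 7.63% − 8.09% = −0.46 pp.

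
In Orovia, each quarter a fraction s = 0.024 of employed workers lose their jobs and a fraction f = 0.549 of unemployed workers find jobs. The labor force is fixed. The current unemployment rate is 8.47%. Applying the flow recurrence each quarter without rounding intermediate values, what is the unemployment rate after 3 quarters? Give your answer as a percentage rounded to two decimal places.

With a fixed labor force, u_{t+1} = u_t + s·(1−u_t) − f·u_t = u_t·(1−s−f) + s.
Here 1−s−f = 0.427 and s = 0.024.
u_1 = 0.084700 × 0.427 + 0.024 = 0.060167.
u_2 = 0.060167 × 0.427 + 0.024 = 0.049691.
u_3 = 0.049691 × 0.427 + 0.024 = 0.045218.

Unemployment rate after three quarters ≈ 4.52%.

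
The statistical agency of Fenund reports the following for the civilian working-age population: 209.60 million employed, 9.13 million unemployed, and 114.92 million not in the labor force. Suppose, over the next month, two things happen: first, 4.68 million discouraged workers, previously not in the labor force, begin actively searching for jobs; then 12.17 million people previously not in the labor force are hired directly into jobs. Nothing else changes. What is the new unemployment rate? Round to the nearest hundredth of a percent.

Initially, labor force = 209.60 + 9.13 = 218.73 million, so u = 9.13/218.73 = 4.17%.
After the first change, unemployed and labor force both rise by 4.68 → E = 209.60, U = 13.81, labor force = 223.41 million.
After the second change, employed and labor force both rise by 12.17; unemployed unchanged → E = 221.77, U = 13.81, labor force = 235.58 million.
New unemployment rate = 13.81 / 235.58 = 5.86%.

New unemployment rate ≈ 5.86%.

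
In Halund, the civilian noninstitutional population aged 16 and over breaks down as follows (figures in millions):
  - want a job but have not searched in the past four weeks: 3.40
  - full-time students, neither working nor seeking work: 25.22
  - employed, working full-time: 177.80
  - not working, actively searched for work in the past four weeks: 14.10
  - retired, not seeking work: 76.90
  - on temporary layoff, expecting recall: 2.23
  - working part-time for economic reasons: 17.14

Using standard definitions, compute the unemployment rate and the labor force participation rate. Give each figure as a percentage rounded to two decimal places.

Employed = 177.80 + 17.14 = 194.94 million (anyone who worked, including part-time for economic reasons, counts as employed).
Unemployed = 14.10 + 2.23 = 16.33 million (jobless and actively searching, or on temporary layoff).
Labor force = 194.94 + 16.33 = 211.27 million.
Not in labor force = 3.40 + 25.22 + 76.90 = 105.52 million (those not working and not actively searching are outside the labor force — including those who want a job but have given up searching).
Civilian working-age population = 211.27 + 105.52 = 316.79 million.
Unemployment rate = 16.33 / 211.27 = 7.73%.
Labor force participation rate = 211.27 / 316.79 = 66.69%.

Unemployment rate ≈ 7.73%; labor force participation rate ≈ 66.69%.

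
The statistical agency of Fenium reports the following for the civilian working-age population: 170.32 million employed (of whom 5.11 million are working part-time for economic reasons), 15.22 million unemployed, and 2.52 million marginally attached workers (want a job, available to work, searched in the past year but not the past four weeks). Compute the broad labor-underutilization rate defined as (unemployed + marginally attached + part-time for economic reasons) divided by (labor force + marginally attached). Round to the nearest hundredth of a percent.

Broad underutilization rate ≈ 12.15%.

Labor force = 170.32 + 15.22 = 185.54 million.
Numerator = 15.22 + 2.52 + 5.11 = 22.85 million.
Denominator = 185.54 + 2.52 = 188.06 million.
Broad rate = 22.85 / 188.06 = 12.15%.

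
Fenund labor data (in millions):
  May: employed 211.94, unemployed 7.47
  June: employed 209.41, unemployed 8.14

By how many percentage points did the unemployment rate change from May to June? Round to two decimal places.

May: labor force = 211.94 + 7.47 = 219.41; u = 7.47/219.41 = 3.40%.
June: labor force = 209.41 + 8.14 = 217.55; u = 8.14/217.55 = 3.74%.
Change = 3.74% − 3.40% = +0.34 pp.

The unemployment rate changed by +0.34 percentage points.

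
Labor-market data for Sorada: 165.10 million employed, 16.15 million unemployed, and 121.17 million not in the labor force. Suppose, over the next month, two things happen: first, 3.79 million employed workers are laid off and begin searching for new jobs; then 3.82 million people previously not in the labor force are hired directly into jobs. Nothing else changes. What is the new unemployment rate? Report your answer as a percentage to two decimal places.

Initially, labor force = 165.10 + 16.15 = 181.25 million, so u = 16.15/181.25 = 8.91%.
After the first change, employed falls and unemployed rises by 3.79; labor force unchanged → E = 161.31, U = 19.94, labor force = 181.25 million.
After the second change, employed and labor force both rise by 3.82; unemployed unchanged → E = 165.13, U = 19.94, labor force = 185.07 million.
New unemployment rate = 19.94 / 185.07 = 10.77%.

New unemployment rate ≈ 10.77%.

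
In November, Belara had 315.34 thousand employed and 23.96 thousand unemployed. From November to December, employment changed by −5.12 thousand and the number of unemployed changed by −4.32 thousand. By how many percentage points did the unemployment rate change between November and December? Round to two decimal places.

November: labor force = 315.34 + 23.96 = 339.30; u = 23.96/339.30 = 7.06%.
December: labor force = 310.22 + 19.64 = 329.86; u = 19.64/329.86 = 5.95%.
Change = 5.95% − 7.06% = −1.11 pp.

The unemployment rate changed by −1.11 percentage points.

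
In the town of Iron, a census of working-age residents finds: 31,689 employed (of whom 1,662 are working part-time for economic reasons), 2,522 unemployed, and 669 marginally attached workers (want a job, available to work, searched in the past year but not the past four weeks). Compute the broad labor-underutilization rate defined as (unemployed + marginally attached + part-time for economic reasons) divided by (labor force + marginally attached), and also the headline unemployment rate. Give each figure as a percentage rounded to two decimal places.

Labor force = 31,689 + 2,522 = 34,211.
Numerator = 2,522 + 669 + 1,662 = 4,853.
Denominator = 34,211 + 669 = 34,880.
Broad rate = 4,853 / 34,880 = 13.91%.
Headline unemployment rate = 2,522 / 34,211 = 7.37%.

Broad underutilization rate ≈ 13.91%; headline unemployment rate ≈ 7.37%.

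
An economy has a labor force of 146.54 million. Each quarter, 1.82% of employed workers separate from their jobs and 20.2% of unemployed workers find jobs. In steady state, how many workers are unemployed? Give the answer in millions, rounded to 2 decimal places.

Steady-state unemployment rate u* = s/(s+f) = 1.82/(1.82+20.2) = 0.082652.
Unemployed = u* × labor force = 0.082652 × 146.54 ≈ 12.11 million.

About 12.11 million are unemployed in steady state.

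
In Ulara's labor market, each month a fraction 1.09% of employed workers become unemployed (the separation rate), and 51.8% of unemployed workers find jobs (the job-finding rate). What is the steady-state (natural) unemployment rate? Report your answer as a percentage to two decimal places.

At steady state the flows balance: s·E = f·U, so U/(E+U) = s/(s+f).
u* = 1.09 / (1.09 + 51.8) = 1.09 / 52.89 = 2.06%.

Steady-state unemployment rate ≈ 2.06%.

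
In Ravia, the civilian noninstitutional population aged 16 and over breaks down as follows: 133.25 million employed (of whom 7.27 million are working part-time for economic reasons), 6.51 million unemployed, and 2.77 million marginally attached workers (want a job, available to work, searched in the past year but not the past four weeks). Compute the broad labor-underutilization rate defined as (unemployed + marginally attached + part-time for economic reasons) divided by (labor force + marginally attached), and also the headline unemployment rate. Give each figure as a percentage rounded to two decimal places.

Broad underutilization rate ≈ 11.61%; headline unemployment rate ≈ 4.66%.

Labor force = 133.25 + 6.51 = 139.76 million.
Numerator = 6.51 + 2.77 + 7.27 = 16.55 million.
Denominator = 139.76 + 2.77 = 142.53 million.
Broad rate = 16.55 / 142.53 = 11.61%.
Headline unemployment rate = 6.51 / 139.76 = 4.66%.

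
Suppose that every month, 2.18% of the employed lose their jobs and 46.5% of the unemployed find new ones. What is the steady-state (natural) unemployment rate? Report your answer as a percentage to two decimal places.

At steady state the flows balance: s·E = f·U, so U/(E+U) = s/(s+f).
u* = 2.18 / (2.18 + 46.5) = 2.18 / 48.68 = 4.48%.

Steady-state unemployment rate ≈ 4.48%.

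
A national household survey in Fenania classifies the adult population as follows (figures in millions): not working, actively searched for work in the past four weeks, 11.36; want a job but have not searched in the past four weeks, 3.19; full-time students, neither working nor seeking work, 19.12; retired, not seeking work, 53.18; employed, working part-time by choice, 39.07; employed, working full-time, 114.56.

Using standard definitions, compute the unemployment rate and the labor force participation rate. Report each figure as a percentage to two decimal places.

Employed = 39.07 + 114.56 = 153.63 million.
Unemployed = 11.36 million.
Labor force = 153.63 + 11.36 = 164.99 million.
Not in labor force = 3.19 + 19.12 + 53.18 = 75.49 million (those not working and not actively searching are outside the labor force — including those who want a job but have given up searching).
Civilian working-age population = 164.99 + 75.49 = 240.48 million.
Unemployment rate = 11.36 / 164.99 = 6.89%.
Labor force participation rate = 164.99 / 240.48 = 68.61%.

Unemployment rate ≈ 6.89%; labor force participation rate ≈ 68.61%.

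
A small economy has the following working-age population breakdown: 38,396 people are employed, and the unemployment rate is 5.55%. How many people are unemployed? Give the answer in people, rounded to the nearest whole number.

About 2,256 are unemployed.

Let U be the number unemployed. The labor force is E + U, and U/(E+U) = 0.0555.
So U = 0.0555 × 38,396 / (1 − 0.0555) = 2130.98 / 0.9445 ≈ 2,256.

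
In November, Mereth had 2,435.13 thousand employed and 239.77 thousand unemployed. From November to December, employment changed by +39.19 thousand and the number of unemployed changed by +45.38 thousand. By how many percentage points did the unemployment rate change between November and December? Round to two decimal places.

November: labor force = 2,435.13 + 239.77 = 2,674.90; u = 239.77/2,674.90 = 8.96%.
December: labor force = 2,474.32 + 285.15 = 2,759.47; u = 285.15/2,759.47 = 10.33%.
Change = 10.33% − 8.96% = +1.37 pp.

The unemployment rate changed by +1.37 percentage points.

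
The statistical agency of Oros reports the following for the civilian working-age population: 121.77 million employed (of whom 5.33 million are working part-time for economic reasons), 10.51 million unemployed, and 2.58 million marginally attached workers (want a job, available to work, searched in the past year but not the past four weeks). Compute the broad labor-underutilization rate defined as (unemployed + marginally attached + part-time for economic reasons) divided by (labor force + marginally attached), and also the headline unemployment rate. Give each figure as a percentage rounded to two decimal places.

Broad underutilization rate ≈ 13.66%; headline unemployment rate ≈ 7.95%.

Labor force = 121.77 + 10.51 = 132.28 million.
Numerator = 10.51 + 2.58 + 5.33 = 18.42 million.
Denominator = 132.28 + 2.58 = 134.86 million.
Broad rate = 18.42 / 134.86 = 13.66%.
Headline unemployment rate = 10.51 / 132.28 = 7.95%.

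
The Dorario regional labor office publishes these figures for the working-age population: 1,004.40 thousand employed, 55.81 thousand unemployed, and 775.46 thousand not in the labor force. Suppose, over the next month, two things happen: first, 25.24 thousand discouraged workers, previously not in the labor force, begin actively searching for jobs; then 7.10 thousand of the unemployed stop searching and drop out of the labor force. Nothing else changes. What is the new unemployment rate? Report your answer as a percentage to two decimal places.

Initially, labor force = 1,004.40 + 55.81 = 1,060.21 thousand, so u = 55.81/1,060.21 = 5.26%.
After the first change, unemployed and labor force both rise by 25.24 → E = 1,004.40, U = 81.05, labor force = 1,085.45 thousand.
After the second change, unemployed and labor force both fall by 7.10 → E = 1,004.40, U = 73.95, labor force = 1,078.35 thousand.
New unemployment rate = 73.95 / 1,078.35 = 6.86%.

New unemployment rate ≈ 6.86%.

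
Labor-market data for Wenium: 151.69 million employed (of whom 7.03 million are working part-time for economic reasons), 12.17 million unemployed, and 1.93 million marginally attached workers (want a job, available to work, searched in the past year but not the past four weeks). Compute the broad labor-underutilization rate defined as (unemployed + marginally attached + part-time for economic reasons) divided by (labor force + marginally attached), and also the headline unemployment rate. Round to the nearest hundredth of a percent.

Broad underutilization rate ≈ 12.75%; headline unemployment rate ≈ 7.43%.

Labor force = 151.69 + 12.17 = 163.86 million.
Numerator = 12.17 + 1.93 + 7.03 = 21.13 million.
Denominator = 163.86 + 1.93 = 165.79 million.
Broad rate = 21.13 / 165.79 = 12.75%.
Headline unemployment rate = 12.17 / 163.86 = 7.43%.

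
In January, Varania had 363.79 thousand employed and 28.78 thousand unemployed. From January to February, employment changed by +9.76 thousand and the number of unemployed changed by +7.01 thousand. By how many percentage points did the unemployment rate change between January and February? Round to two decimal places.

The unemployment rate changed by +1.41 percentage points.

January: labor force = 363.79 + 28.78 = 392.57; u = 28.78/392.57 = 7.33%.
February: labor force = 373.55 + 35.79 = 409.34; u = 35.79/409.34 = 8.74%.
Change = 8.74% − 7.33% = +1.41 pp.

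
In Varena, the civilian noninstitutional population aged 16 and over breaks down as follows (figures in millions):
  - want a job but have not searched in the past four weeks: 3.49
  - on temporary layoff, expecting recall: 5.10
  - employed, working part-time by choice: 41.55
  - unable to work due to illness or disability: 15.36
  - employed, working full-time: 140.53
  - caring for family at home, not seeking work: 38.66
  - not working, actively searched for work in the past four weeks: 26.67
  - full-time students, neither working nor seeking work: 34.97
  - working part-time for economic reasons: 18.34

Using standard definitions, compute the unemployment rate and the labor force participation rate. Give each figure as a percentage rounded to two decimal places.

Unemployment rate ≈ 13.68%; labor force participation rate ≈ 71.52%.

Employed = 41.55 + 140.53 + 18.34 = 200.42 million (anyone who worked, including part-time for economic reasons, counts as employed).
Unemployed = 5.10 + 26.67 = 31.77 million (jobless and actively searching, or on temporary layoff).
Labor force = 200.42 + 31.77 = 232.19 million.
Not in labor force = 3.49 + 15.36 + 38.66 + 34.97 = 92.48 million (those not working and not actively searching are outside the labor force — including those who want a job but have given up searching).
Civilian working-age population = 232.19 + 92.48 = 324.67 million.
Unemployment rate = 31.77 / 232.19 = 13.68%.
Labor force participation rate = 232.19 / 324.67 = 71.52%.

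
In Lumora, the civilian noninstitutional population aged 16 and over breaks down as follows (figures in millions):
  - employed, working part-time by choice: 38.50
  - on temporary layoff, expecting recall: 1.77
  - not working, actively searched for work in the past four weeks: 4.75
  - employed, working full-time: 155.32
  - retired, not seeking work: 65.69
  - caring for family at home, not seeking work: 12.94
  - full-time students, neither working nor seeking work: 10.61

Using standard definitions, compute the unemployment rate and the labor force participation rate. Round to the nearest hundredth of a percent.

Employed = 38.50 + 155.32 = 193.82 million.
Unemployed = 1.77 + 4.75 = 6.52 million (jobless and actively searching, or on temporary layoff).
Labor force = 193.82 + 6.52 = 200.34 million.
Not in labor force = 65.69 + 12.94 + 10.61 = 89.24 million (those not working and not actively searching are outside the labor force).
Civilian working-age population = 200.34 + 89.24 = 289.58 million.
Unemployment rate = 6.52 / 200.34 = 3.25%.
Labor force participation rate = 200.34 / 289.58 = 69.18%.

Unemployment rate ≈ 3.25%; labor force participation rate ≈ 69.18%.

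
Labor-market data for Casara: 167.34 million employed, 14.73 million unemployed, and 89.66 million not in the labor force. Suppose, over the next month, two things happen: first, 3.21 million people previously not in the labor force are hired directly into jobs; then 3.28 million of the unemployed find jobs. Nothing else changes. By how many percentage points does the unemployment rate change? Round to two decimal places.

The unemployment rate changes by −1.91 percentage points.

Initially, labor force = 167.34 + 14.73 = 182.07 million, so u = 14.73/182.07 = 8.09%.
After the first change, employed and labor force both rise by 3.21; unemployed unchanged → E = 170.55, U = 14.73, labor force = 185.28 million.
After the second change, unemployed falls and employed rises by 3.28; labor force unchanged → E = 173.83, U = 11.45, labor force = 185.28 million.
New unemployment rate = 11.45 / 185.28 = 6.18%.
Change = 6.18% − 8.09% = −1.91 percentage points.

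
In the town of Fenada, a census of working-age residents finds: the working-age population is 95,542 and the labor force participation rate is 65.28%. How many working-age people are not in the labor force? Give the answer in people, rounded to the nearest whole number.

Share not in the labor force = 1 − 0.6528 = 0.3472.
Not in labor force = 0.3472 × 95,542 ≈ 33,172.

About 33,172 are not in the labor force.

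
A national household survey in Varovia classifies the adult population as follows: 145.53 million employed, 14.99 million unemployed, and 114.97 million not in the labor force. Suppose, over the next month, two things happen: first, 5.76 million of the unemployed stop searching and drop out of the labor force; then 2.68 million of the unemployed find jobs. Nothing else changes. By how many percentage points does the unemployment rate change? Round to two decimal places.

The unemployment rate changes by −5.11 percentage points.

Initially, labor force = 145.53 + 14.99 = 160.52 million, so u = 14.99/160.52 = 9.34%.
After the first change, unemployed and labor force both fall by 5.76 → E = 145.53, U = 9.23, labor force = 154.76 million.
After the second change, unemployed falls and employed rises by 2.68; labor force unchanged → E = 148.21, U = 6.55, labor force = 154.76 million.
New unemployment rate = 6.55 / 154.76 = 4.23%.
Change = 4.23% − 9.34% = −5.11 percentage points.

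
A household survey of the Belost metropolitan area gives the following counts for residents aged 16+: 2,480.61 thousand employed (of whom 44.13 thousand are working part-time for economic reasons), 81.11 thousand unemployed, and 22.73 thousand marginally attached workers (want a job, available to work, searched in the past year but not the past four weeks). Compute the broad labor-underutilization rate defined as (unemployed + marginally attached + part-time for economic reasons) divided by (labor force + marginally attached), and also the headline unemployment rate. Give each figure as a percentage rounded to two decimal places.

Labor force = 2,480.61 + 81.11 = 2,561.72 thousand.
Numerator = 81.11 + 22.73 + 44.13 = 147.97 thousand.
Denominator = 2,561.72 + 22.73 = 2,584.45 thousand.
Broad rate = 147.97 / 2,584.45 = 5.73%.
Headline unemployment rate = 81.11 / 2,561.72 = 3.17%.

Broad underutilization rate ≈ 5.73%; headline unemployment rate ≈ 3.17%.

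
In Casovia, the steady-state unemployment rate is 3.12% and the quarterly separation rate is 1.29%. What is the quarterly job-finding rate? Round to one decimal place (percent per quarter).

Job-finding rate ≈ 40.1% per quarter.

From u* = s/(s+f): f = s·(1−u)/u.
f = 1.29 × (1 − 0.0312) / 0.0312 = 1.2498 / 0.0312 ≈ 40.1% per quarter.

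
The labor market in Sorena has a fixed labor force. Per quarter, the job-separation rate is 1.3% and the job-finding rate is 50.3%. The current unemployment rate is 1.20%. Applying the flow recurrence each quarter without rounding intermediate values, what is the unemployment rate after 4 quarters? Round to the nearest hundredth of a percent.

With a fixed labor force, u_{t+1} = u_t + s·(1−u_t) − f·u_t = u_t·(1−s−f) + s.
Here 1−s−f = 0.484 and s = 0.013.
u_1 = 0.012000 × 0.484 + 0.013 = 0.018808.
u_2 = 0.018808 × 0.484 + 0.013 = 0.022103.
u_3 = 0.022103 × 0.484 + 0.013 = 0.023698.
u_4 = 0.023698 × 0.484 + 0.013 = 0.024470.

Unemployment rate after four quarters ≈ 2.45%.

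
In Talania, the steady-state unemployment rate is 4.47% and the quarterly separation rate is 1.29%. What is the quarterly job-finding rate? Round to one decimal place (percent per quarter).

Job-finding rate ≈ 27.6% per quarter.

From u* = s/(s+f): f = s·(1−u)/u.
f = 1.29 × (1 − 0.0447) / 0.0447 = 1.2323 / 0.0447 ≈ 27.6% per quarter.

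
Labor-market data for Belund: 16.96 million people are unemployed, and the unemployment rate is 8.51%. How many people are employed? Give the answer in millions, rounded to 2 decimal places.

Labor force = U / u = 16.96 / 0.0851 ≈ 199.29 million.
Employed = labor force − unemployed = 199.29 − 16.96 = 182.33 million.

About 182.33 million are employed.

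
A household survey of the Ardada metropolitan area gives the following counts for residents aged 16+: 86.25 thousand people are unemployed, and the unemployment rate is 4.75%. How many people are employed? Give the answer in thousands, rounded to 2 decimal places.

About 1,729.54 thousand are employed.

Labor force = U / u = 86.25 / 0.0475 ≈ 1,815.79 thousand.
Employed = labor force − unemployed = 1,815.79 − 86.25 = 1,729.54 thousand.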